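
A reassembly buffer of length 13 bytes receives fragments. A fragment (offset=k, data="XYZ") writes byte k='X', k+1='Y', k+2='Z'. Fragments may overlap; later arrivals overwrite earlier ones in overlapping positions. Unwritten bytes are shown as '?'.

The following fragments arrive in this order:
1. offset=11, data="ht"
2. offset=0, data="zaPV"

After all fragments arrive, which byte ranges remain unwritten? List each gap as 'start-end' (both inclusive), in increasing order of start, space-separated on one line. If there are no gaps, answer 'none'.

Answer: 4-10

Derivation:
Fragment 1: offset=11 len=2
Fragment 2: offset=0 len=4
Gaps: 4-10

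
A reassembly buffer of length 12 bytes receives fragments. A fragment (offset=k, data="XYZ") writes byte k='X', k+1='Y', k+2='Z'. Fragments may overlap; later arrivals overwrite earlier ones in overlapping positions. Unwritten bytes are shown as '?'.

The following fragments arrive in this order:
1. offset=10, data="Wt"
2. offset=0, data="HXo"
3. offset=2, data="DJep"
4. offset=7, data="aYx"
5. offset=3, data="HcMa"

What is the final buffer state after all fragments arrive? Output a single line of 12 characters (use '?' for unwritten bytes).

Answer: HXDHcMaaYxWt

Derivation:
Fragment 1: offset=10 data="Wt" -> buffer=??????????Wt
Fragment 2: offset=0 data="HXo" -> buffer=HXo???????Wt
Fragment 3: offset=2 data="DJep" -> buffer=HXDJep????Wt
Fragment 4: offset=7 data="aYx" -> buffer=HXDJep?aYxWt
Fragment 5: offset=3 data="HcMa" -> buffer=HXDHcMaaYxWt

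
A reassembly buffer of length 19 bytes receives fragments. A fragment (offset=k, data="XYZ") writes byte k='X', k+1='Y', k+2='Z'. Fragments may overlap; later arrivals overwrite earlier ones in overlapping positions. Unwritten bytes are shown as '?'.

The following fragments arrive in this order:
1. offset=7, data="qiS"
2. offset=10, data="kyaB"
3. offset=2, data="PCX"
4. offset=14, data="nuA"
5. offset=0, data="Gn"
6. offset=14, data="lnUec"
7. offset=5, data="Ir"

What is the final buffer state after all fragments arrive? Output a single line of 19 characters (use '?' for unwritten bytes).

Answer: GnPCXIrqiSkyaBlnUec

Derivation:
Fragment 1: offset=7 data="qiS" -> buffer=???????qiS?????????
Fragment 2: offset=10 data="kyaB" -> buffer=???????qiSkyaB?????
Fragment 3: offset=2 data="PCX" -> buffer=??PCX??qiSkyaB?????
Fragment 4: offset=14 data="nuA" -> buffer=??PCX??qiSkyaBnuA??
Fragment 5: offset=0 data="Gn" -> buffer=GnPCX??qiSkyaBnuA??
Fragment 6: offset=14 data="lnUec" -> buffer=GnPCX??qiSkyaBlnUec
Fragment 7: offset=5 data="Ir" -> buffer=GnPCXIrqiSkyaBlnUec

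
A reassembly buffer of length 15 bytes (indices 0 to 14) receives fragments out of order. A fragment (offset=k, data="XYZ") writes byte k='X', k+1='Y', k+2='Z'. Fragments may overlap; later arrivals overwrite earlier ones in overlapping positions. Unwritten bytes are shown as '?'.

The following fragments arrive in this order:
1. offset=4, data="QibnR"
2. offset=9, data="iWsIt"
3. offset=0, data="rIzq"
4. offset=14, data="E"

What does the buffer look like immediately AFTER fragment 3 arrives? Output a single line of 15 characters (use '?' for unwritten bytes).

Answer: rIzqQibnRiWsIt?

Derivation:
Fragment 1: offset=4 data="QibnR" -> buffer=????QibnR??????
Fragment 2: offset=9 data="iWsIt" -> buffer=????QibnRiWsIt?
Fragment 3: offset=0 data="rIzq" -> buffer=rIzqQibnRiWsIt?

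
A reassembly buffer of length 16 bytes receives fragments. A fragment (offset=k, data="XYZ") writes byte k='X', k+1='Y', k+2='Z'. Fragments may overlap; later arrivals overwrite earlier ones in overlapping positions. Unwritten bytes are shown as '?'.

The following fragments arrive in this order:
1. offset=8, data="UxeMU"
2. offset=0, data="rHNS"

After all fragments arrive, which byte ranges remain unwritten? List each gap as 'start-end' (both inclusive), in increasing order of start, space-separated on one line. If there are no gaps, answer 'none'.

Answer: 4-7 13-15

Derivation:
Fragment 1: offset=8 len=5
Fragment 2: offset=0 len=4
Gaps: 4-7 13-15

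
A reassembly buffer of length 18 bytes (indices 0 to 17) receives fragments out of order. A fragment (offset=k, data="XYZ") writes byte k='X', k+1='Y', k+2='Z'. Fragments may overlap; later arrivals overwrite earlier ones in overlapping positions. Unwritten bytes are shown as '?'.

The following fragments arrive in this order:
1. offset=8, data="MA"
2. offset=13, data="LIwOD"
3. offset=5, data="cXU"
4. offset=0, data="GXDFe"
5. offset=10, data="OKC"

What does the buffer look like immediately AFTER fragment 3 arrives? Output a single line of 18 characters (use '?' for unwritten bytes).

Answer: ?????cXUMA???LIwOD

Derivation:
Fragment 1: offset=8 data="MA" -> buffer=????????MA????????
Fragment 2: offset=13 data="LIwOD" -> buffer=????????MA???LIwOD
Fragment 3: offset=5 data="cXU" -> buffer=?????cXUMA???LIwOD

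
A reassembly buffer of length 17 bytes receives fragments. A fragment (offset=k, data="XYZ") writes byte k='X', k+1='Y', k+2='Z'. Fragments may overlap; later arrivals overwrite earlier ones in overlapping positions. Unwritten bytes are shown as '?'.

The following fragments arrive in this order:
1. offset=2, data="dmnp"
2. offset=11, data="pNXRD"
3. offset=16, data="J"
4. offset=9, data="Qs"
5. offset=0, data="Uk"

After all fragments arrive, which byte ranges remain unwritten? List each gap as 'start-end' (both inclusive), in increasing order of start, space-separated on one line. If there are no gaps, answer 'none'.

Answer: 6-8

Derivation:
Fragment 1: offset=2 len=4
Fragment 2: offset=11 len=5
Fragment 3: offset=16 len=1
Fragment 4: offset=9 len=2
Fragment 5: offset=0 len=2
Gaps: 6-8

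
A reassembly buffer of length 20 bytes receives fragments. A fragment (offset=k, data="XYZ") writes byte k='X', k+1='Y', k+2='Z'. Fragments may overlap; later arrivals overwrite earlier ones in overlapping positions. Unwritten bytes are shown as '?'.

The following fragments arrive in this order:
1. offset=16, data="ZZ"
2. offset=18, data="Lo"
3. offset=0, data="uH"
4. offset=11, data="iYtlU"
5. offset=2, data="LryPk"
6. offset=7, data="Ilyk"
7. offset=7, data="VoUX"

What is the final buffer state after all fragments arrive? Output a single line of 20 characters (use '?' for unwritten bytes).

Answer: uHLryPkVoUXiYtlUZZLo

Derivation:
Fragment 1: offset=16 data="ZZ" -> buffer=????????????????ZZ??
Fragment 2: offset=18 data="Lo" -> buffer=????????????????ZZLo
Fragment 3: offset=0 data="uH" -> buffer=uH??????????????ZZLo
Fragment 4: offset=11 data="iYtlU" -> buffer=uH?????????iYtlUZZLo
Fragment 5: offset=2 data="LryPk" -> buffer=uHLryPk????iYtlUZZLo
Fragment 6: offset=7 data="Ilyk" -> buffer=uHLryPkIlykiYtlUZZLo
Fragment 7: offset=7 data="VoUX" -> buffer=uHLryPkVoUXiYtlUZZLo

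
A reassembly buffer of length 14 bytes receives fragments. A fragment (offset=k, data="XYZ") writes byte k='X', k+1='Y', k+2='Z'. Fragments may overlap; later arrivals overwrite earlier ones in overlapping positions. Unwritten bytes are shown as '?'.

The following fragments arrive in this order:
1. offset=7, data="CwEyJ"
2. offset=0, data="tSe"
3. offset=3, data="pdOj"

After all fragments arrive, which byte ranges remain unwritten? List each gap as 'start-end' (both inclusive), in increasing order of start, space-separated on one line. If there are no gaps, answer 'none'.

Fragment 1: offset=7 len=5
Fragment 2: offset=0 len=3
Fragment 3: offset=3 len=4
Gaps: 12-13

Answer: 12-13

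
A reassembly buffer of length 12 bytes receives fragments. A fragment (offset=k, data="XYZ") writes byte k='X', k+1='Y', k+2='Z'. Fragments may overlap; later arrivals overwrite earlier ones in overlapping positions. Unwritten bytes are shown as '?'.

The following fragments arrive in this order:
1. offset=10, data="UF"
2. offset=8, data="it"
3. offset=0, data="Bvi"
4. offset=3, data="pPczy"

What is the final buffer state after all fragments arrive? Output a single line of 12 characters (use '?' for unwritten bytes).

Answer: BvipPczyitUF

Derivation:
Fragment 1: offset=10 data="UF" -> buffer=??????????UF
Fragment 2: offset=8 data="it" -> buffer=????????itUF
Fragment 3: offset=0 data="Bvi" -> buffer=Bvi?????itUF
Fragment 4: offset=3 data="pPczy" -> buffer=BvipPczyitUF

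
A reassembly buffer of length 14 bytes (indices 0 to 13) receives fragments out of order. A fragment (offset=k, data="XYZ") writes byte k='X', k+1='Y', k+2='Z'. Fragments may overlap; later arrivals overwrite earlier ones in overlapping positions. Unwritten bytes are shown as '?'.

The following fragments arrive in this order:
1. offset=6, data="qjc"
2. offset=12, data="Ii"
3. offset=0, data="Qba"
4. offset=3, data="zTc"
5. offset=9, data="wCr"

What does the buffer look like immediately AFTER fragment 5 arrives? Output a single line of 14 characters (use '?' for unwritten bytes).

Answer: QbazTcqjcwCrIi

Derivation:
Fragment 1: offset=6 data="qjc" -> buffer=??????qjc?????
Fragment 2: offset=12 data="Ii" -> buffer=??????qjc???Ii
Fragment 3: offset=0 data="Qba" -> buffer=Qba???qjc???Ii
Fragment 4: offset=3 data="zTc" -> buffer=QbazTcqjc???Ii
Fragment 5: offset=9 data="wCr" -> buffer=QbazTcqjcwCrIi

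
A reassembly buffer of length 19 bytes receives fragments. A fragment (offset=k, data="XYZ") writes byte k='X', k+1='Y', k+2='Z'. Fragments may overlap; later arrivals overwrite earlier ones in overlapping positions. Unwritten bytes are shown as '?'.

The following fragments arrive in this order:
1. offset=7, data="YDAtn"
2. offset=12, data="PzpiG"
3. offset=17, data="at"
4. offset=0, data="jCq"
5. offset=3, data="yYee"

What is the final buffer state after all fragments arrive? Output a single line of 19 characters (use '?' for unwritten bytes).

Answer: jCqyYeeYDAtnPzpiGat

Derivation:
Fragment 1: offset=7 data="YDAtn" -> buffer=???????YDAtn???????
Fragment 2: offset=12 data="PzpiG" -> buffer=???????YDAtnPzpiG??
Fragment 3: offset=17 data="at" -> buffer=???????YDAtnPzpiGat
Fragment 4: offset=0 data="jCq" -> buffer=jCq????YDAtnPzpiGat
Fragment 5: offset=3 data="yYee" -> buffer=jCqyYeeYDAtnPzpiGat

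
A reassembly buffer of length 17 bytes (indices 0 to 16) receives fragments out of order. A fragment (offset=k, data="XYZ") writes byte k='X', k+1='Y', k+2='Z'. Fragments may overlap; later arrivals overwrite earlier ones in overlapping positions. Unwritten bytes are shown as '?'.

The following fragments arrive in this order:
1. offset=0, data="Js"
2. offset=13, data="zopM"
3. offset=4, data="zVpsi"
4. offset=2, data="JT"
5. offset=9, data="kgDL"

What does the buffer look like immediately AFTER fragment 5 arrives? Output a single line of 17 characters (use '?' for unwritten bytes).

Fragment 1: offset=0 data="Js" -> buffer=Js???????????????
Fragment 2: offset=13 data="zopM" -> buffer=Js???????????zopM
Fragment 3: offset=4 data="zVpsi" -> buffer=Js??zVpsi????zopM
Fragment 4: offset=2 data="JT" -> buffer=JsJTzVpsi????zopM
Fragment 5: offset=9 data="kgDL" -> buffer=JsJTzVpsikgDLzopM

Answer: JsJTzVpsikgDLzopM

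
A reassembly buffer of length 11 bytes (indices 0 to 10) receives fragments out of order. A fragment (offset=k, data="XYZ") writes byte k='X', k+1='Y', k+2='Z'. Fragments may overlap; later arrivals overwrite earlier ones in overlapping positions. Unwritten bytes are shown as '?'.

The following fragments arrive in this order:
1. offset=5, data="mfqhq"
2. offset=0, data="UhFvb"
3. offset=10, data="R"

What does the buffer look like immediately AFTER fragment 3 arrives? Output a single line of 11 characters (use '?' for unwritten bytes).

Fragment 1: offset=5 data="mfqhq" -> buffer=?????mfqhq?
Fragment 2: offset=0 data="UhFvb" -> buffer=UhFvbmfqhq?
Fragment 3: offset=10 data="R" -> buffer=UhFvbmfqhqR

Answer: UhFvbmfqhqR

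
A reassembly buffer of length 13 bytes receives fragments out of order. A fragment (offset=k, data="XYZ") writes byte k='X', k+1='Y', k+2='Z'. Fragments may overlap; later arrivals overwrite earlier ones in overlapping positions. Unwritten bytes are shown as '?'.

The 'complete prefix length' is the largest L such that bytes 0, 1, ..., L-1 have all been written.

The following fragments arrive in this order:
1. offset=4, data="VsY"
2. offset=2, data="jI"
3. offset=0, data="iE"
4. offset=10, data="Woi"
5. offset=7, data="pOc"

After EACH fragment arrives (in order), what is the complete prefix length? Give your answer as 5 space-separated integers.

Fragment 1: offset=4 data="VsY" -> buffer=????VsY?????? -> prefix_len=0
Fragment 2: offset=2 data="jI" -> buffer=??jIVsY?????? -> prefix_len=0
Fragment 3: offset=0 data="iE" -> buffer=iEjIVsY?????? -> prefix_len=7
Fragment 4: offset=10 data="Woi" -> buffer=iEjIVsY???Woi -> prefix_len=7
Fragment 5: offset=7 data="pOc" -> buffer=iEjIVsYpOcWoi -> prefix_len=13

Answer: 0 0 7 7 13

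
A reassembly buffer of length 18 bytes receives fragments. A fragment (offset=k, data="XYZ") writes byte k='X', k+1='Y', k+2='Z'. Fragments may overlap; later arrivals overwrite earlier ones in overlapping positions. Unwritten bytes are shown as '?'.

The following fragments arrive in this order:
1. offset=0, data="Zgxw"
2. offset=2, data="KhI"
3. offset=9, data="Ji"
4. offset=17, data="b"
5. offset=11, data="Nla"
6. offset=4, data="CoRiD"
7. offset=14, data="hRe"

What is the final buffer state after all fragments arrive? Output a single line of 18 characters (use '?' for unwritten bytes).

Fragment 1: offset=0 data="Zgxw" -> buffer=Zgxw??????????????
Fragment 2: offset=2 data="KhI" -> buffer=ZgKhI?????????????
Fragment 3: offset=9 data="Ji" -> buffer=ZgKhI????Ji???????
Fragment 4: offset=17 data="b" -> buffer=ZgKhI????Ji??????b
Fragment 5: offset=11 data="Nla" -> buffer=ZgKhI????JiNla???b
Fragment 6: offset=4 data="CoRiD" -> buffer=ZgKhCoRiDJiNla???b
Fragment 7: offset=14 data="hRe" -> buffer=ZgKhCoRiDJiNlahReb

Answer: ZgKhCoRiDJiNlahReb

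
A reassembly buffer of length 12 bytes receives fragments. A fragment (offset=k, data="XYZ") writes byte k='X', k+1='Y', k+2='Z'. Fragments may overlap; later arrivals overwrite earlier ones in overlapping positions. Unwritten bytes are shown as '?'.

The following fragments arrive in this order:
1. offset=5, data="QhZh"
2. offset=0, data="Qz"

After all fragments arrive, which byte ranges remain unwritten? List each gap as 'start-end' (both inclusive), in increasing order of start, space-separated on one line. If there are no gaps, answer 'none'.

Fragment 1: offset=5 len=4
Fragment 2: offset=0 len=2
Gaps: 2-4 9-11

Answer: 2-4 9-11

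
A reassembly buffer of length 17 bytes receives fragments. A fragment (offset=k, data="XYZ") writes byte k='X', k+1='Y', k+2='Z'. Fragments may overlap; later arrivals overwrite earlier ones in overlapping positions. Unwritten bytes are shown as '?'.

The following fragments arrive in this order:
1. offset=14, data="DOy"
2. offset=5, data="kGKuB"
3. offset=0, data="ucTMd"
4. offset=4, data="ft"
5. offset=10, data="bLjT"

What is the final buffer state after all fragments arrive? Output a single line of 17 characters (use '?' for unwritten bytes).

Fragment 1: offset=14 data="DOy" -> buffer=??????????????DOy
Fragment 2: offset=5 data="kGKuB" -> buffer=?????kGKuB????DOy
Fragment 3: offset=0 data="ucTMd" -> buffer=ucTMdkGKuB????DOy
Fragment 4: offset=4 data="ft" -> buffer=ucTMftGKuB????DOy
Fragment 5: offset=10 data="bLjT" -> buffer=ucTMftGKuBbLjTDOy

Answer: ucTMftGKuBbLjTDOy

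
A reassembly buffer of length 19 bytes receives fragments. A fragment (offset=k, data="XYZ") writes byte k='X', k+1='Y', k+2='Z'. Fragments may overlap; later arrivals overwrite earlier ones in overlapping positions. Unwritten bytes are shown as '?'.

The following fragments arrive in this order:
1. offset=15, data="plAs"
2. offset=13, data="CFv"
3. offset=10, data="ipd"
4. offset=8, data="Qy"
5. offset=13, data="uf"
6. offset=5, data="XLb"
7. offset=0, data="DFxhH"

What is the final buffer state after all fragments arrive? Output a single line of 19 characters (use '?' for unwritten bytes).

Fragment 1: offset=15 data="plAs" -> buffer=???????????????plAs
Fragment 2: offset=13 data="CFv" -> buffer=?????????????CFvlAs
Fragment 3: offset=10 data="ipd" -> buffer=??????????ipdCFvlAs
Fragment 4: offset=8 data="Qy" -> buffer=????????QyipdCFvlAs
Fragment 5: offset=13 data="uf" -> buffer=????????QyipdufvlAs
Fragment 6: offset=5 data="XLb" -> buffer=?????XLbQyipdufvlAs
Fragment 7: offset=0 data="DFxhH" -> buffer=DFxhHXLbQyipdufvlAs

Answer: DFxhHXLbQyipdufvlAs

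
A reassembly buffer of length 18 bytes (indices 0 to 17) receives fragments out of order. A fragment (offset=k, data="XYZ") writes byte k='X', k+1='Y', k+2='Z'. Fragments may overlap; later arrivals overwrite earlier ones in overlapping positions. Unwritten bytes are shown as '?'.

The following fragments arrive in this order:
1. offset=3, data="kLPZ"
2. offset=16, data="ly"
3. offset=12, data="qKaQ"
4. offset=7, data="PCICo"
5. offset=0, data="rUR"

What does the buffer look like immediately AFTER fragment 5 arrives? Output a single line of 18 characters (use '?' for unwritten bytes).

Fragment 1: offset=3 data="kLPZ" -> buffer=???kLPZ???????????
Fragment 2: offset=16 data="ly" -> buffer=???kLPZ?????????ly
Fragment 3: offset=12 data="qKaQ" -> buffer=???kLPZ?????qKaQly
Fragment 4: offset=7 data="PCICo" -> buffer=???kLPZPCICoqKaQly
Fragment 5: offset=0 data="rUR" -> buffer=rURkLPZPCICoqKaQly

Answer: rURkLPZPCICoqKaQly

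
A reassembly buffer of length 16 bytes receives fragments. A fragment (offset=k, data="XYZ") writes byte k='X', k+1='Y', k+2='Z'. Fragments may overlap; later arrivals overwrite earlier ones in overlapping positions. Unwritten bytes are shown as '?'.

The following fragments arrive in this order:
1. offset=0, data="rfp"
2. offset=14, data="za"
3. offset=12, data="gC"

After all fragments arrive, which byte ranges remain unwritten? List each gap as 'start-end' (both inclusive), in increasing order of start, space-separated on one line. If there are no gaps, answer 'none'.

Answer: 3-11

Derivation:
Fragment 1: offset=0 len=3
Fragment 2: offset=14 len=2
Fragment 3: offset=12 len=2
Gaps: 3-11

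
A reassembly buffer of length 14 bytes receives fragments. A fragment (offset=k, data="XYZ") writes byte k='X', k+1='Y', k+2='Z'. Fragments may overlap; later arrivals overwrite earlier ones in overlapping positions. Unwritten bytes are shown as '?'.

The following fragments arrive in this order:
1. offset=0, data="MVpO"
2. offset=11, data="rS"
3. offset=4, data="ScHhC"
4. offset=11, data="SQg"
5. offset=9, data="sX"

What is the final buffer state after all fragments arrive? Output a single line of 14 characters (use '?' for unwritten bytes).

Answer: MVpOScHhCsXSQg

Derivation:
Fragment 1: offset=0 data="MVpO" -> buffer=MVpO??????????
Fragment 2: offset=11 data="rS" -> buffer=MVpO???????rS?
Fragment 3: offset=4 data="ScHhC" -> buffer=MVpOScHhC??rS?
Fragment 4: offset=11 data="SQg" -> buffer=MVpOScHhC??SQg
Fragment 5: offset=9 data="sX" -> buffer=MVpOScHhCsXSQg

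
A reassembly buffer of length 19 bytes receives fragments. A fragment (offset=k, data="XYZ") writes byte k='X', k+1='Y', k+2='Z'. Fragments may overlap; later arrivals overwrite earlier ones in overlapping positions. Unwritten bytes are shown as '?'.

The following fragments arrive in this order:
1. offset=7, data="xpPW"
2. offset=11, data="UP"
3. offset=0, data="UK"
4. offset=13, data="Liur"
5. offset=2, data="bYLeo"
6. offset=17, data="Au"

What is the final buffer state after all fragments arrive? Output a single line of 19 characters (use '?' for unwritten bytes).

Fragment 1: offset=7 data="xpPW" -> buffer=???????xpPW????????
Fragment 2: offset=11 data="UP" -> buffer=???????xpPWUP??????
Fragment 3: offset=0 data="UK" -> buffer=UK?????xpPWUP??????
Fragment 4: offset=13 data="Liur" -> buffer=UK?????xpPWUPLiur??
Fragment 5: offset=2 data="bYLeo" -> buffer=UKbYLeoxpPWUPLiur??
Fragment 6: offset=17 data="Au" -> buffer=UKbYLeoxpPWUPLiurAu

Answer: UKbYLeoxpPWUPLiurAu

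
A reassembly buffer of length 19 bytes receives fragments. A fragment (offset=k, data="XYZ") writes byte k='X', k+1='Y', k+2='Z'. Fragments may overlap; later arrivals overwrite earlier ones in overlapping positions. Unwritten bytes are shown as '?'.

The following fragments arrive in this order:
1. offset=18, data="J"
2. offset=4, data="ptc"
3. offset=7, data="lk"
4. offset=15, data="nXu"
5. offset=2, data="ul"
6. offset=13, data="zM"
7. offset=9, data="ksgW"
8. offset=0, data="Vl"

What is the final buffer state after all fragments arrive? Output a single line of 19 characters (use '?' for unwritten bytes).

Fragment 1: offset=18 data="J" -> buffer=??????????????????J
Fragment 2: offset=4 data="ptc" -> buffer=????ptc???????????J
Fragment 3: offset=7 data="lk" -> buffer=????ptclk?????????J
Fragment 4: offset=15 data="nXu" -> buffer=????ptclk??????nXuJ
Fragment 5: offset=2 data="ul" -> buffer=??ulptclk??????nXuJ
Fragment 6: offset=13 data="zM" -> buffer=??ulptclk????zMnXuJ
Fragment 7: offset=9 data="ksgW" -> buffer=??ulptclkksgWzMnXuJ
Fragment 8: offset=0 data="Vl" -> buffer=VlulptclkksgWzMnXuJ

Answer: VlulptclkksgWzMnXuJ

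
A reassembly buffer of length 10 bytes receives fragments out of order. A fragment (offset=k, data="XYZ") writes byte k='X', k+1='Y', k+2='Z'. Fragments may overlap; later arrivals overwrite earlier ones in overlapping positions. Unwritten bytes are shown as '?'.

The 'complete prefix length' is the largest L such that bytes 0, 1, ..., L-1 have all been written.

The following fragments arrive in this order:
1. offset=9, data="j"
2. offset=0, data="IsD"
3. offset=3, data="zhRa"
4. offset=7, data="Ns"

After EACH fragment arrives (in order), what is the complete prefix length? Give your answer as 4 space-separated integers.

Answer: 0 3 7 10

Derivation:
Fragment 1: offset=9 data="j" -> buffer=?????????j -> prefix_len=0
Fragment 2: offset=0 data="IsD" -> buffer=IsD??????j -> prefix_len=3
Fragment 3: offset=3 data="zhRa" -> buffer=IsDzhRa??j -> prefix_len=7
Fragment 4: offset=7 data="Ns" -> buffer=IsDzhRaNsj -> prefix_len=10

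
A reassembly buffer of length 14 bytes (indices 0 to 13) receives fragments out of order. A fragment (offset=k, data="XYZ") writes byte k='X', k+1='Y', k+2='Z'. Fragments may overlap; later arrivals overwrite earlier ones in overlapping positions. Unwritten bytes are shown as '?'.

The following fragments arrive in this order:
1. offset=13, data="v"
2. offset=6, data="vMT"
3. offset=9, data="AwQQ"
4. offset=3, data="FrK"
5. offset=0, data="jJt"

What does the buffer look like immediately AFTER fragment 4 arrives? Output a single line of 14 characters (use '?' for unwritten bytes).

Fragment 1: offset=13 data="v" -> buffer=?????????????v
Fragment 2: offset=6 data="vMT" -> buffer=??????vMT????v
Fragment 3: offset=9 data="AwQQ" -> buffer=??????vMTAwQQv
Fragment 4: offset=3 data="FrK" -> buffer=???FrKvMTAwQQv

Answer: ???FrKvMTAwQQv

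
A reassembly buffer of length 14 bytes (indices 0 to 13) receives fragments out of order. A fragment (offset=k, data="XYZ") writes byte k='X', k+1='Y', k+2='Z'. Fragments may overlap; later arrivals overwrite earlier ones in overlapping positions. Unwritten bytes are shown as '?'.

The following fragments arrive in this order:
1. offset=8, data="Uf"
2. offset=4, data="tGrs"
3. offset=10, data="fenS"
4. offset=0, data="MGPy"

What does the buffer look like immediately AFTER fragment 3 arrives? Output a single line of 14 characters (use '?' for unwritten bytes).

Answer: ????tGrsUffenS

Derivation:
Fragment 1: offset=8 data="Uf" -> buffer=????????Uf????
Fragment 2: offset=4 data="tGrs" -> buffer=????tGrsUf????
Fragment 3: offset=10 data="fenS" -> buffer=????tGrsUffenS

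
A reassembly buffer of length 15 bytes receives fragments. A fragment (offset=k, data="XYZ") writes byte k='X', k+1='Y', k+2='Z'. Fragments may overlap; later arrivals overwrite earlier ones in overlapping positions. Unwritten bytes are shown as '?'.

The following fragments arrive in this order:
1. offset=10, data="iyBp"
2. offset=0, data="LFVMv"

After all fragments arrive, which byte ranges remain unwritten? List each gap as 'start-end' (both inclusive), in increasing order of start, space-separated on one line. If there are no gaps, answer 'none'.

Fragment 1: offset=10 len=4
Fragment 2: offset=0 len=5
Gaps: 5-9 14-14

Answer: 5-9 14-14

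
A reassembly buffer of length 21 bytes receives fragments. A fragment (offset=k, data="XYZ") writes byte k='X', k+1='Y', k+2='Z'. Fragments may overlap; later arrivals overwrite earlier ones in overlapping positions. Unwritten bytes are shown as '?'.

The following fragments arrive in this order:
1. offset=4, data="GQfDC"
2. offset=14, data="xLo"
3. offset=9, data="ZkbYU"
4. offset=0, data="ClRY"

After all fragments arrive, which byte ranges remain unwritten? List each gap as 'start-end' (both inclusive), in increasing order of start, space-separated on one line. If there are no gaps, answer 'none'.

Fragment 1: offset=4 len=5
Fragment 2: offset=14 len=3
Fragment 3: offset=9 len=5
Fragment 4: offset=0 len=4
Gaps: 17-20

Answer: 17-20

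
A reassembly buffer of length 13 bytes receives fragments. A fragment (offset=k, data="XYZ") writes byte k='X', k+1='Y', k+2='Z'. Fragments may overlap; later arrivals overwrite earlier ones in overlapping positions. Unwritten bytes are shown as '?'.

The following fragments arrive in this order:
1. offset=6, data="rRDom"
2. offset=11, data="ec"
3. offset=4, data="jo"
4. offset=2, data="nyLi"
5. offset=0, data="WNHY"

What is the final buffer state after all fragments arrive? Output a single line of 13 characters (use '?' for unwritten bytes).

Fragment 1: offset=6 data="rRDom" -> buffer=??????rRDom??
Fragment 2: offset=11 data="ec" -> buffer=??????rRDomec
Fragment 3: offset=4 data="jo" -> buffer=????jorRDomec
Fragment 4: offset=2 data="nyLi" -> buffer=??nyLirRDomec
Fragment 5: offset=0 data="WNHY" -> buffer=WNHYLirRDomec

Answer: WNHYLirRDomec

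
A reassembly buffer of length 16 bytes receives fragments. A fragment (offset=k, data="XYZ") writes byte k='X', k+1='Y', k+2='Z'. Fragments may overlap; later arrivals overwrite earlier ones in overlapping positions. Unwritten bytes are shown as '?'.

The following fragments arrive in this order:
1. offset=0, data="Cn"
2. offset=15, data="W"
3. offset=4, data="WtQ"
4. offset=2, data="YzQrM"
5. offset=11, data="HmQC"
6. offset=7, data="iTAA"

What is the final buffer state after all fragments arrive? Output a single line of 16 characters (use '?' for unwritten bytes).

Answer: CnYzQrMiTAAHmQCW

Derivation:
Fragment 1: offset=0 data="Cn" -> buffer=Cn??????????????
Fragment 2: offset=15 data="W" -> buffer=Cn?????????????W
Fragment 3: offset=4 data="WtQ" -> buffer=Cn??WtQ????????W
Fragment 4: offset=2 data="YzQrM" -> buffer=CnYzQrM????????W
Fragment 5: offset=11 data="HmQC" -> buffer=CnYzQrM????HmQCW
Fragment 6: offset=7 data="iTAA" -> buffer=CnYzQrMiTAAHmQCW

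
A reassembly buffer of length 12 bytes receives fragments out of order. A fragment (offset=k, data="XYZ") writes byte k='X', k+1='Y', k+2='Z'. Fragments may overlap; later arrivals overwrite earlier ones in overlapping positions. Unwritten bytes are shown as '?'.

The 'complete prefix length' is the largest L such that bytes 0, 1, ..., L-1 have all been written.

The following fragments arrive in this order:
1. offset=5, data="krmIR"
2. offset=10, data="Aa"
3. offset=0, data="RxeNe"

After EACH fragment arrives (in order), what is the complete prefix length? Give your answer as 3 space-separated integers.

Answer: 0 0 12

Derivation:
Fragment 1: offset=5 data="krmIR" -> buffer=?????krmIR?? -> prefix_len=0
Fragment 2: offset=10 data="Aa" -> buffer=?????krmIRAa -> prefix_len=0
Fragment 3: offset=0 data="RxeNe" -> buffer=RxeNekrmIRAa -> prefix_len=12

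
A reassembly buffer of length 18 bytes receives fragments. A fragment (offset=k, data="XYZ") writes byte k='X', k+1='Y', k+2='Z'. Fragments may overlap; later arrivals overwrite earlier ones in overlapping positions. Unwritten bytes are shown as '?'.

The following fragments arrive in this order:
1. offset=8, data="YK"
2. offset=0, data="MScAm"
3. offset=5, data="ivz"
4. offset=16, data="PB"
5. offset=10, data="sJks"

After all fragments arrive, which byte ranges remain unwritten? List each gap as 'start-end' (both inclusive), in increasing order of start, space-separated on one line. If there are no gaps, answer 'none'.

Fragment 1: offset=8 len=2
Fragment 2: offset=0 len=5
Fragment 3: offset=5 len=3
Fragment 4: offset=16 len=2
Fragment 5: offset=10 len=4
Gaps: 14-15

Answer: 14-15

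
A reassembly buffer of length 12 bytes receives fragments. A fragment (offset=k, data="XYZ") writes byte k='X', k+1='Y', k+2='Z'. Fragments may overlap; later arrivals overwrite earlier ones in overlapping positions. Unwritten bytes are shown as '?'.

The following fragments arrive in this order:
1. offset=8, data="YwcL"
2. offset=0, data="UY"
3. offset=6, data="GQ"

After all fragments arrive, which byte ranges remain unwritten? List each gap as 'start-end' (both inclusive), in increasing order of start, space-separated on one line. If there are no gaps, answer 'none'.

Fragment 1: offset=8 len=4
Fragment 2: offset=0 len=2
Fragment 3: offset=6 len=2
Gaps: 2-5

Answer: 2-5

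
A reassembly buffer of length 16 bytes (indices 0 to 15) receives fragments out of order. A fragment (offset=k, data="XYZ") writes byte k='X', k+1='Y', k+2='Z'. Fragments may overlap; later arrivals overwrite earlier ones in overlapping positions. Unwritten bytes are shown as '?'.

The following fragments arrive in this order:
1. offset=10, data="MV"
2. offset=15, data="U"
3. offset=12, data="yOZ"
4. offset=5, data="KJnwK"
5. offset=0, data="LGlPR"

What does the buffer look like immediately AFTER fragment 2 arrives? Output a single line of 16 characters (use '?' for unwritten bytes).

Answer: ??????????MV???U

Derivation:
Fragment 1: offset=10 data="MV" -> buffer=??????????MV????
Fragment 2: offset=15 data="U" -> buffer=??????????MV???U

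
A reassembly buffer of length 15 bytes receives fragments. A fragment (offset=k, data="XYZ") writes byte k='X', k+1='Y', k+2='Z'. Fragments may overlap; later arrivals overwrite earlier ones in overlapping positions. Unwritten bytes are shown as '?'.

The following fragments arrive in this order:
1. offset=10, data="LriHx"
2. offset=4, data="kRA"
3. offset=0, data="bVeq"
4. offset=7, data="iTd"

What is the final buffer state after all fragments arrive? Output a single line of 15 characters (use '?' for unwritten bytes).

Fragment 1: offset=10 data="LriHx" -> buffer=??????????LriHx
Fragment 2: offset=4 data="kRA" -> buffer=????kRA???LriHx
Fragment 3: offset=0 data="bVeq" -> buffer=bVeqkRA???LriHx
Fragment 4: offset=7 data="iTd" -> buffer=bVeqkRAiTdLriHx

Answer: bVeqkRAiTdLriHx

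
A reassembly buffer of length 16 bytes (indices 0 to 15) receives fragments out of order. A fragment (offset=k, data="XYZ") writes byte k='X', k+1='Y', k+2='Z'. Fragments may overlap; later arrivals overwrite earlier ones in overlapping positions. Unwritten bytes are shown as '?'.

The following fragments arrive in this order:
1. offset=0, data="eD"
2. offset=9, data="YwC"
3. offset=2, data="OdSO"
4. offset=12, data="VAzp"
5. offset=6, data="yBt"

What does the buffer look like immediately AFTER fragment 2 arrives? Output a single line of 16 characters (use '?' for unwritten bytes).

Fragment 1: offset=0 data="eD" -> buffer=eD??????????????
Fragment 2: offset=9 data="YwC" -> buffer=eD???????YwC????

Answer: eD???????YwC????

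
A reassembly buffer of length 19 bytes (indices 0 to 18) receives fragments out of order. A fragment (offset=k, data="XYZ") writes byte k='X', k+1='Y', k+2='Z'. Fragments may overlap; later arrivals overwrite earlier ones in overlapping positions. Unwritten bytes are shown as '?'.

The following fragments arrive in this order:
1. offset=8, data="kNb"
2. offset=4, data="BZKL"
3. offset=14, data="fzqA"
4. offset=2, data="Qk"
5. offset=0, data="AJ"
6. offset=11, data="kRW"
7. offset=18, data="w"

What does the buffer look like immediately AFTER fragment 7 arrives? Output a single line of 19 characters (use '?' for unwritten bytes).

Answer: AJQkBZKLkNbkRWfzqAw

Derivation:
Fragment 1: offset=8 data="kNb" -> buffer=????????kNb????????
Fragment 2: offset=4 data="BZKL" -> buffer=????BZKLkNb????????
Fragment 3: offset=14 data="fzqA" -> buffer=????BZKLkNb???fzqA?
Fragment 4: offset=2 data="Qk" -> buffer=??QkBZKLkNb???fzqA?
Fragment 5: offset=0 data="AJ" -> buffer=AJQkBZKLkNb???fzqA?
Fragment 6: offset=11 data="kRW" -> buffer=AJQkBZKLkNbkRWfzqA?
Fragment 7: offset=18 data="w" -> buffer=AJQkBZKLkNbkRWfzqAw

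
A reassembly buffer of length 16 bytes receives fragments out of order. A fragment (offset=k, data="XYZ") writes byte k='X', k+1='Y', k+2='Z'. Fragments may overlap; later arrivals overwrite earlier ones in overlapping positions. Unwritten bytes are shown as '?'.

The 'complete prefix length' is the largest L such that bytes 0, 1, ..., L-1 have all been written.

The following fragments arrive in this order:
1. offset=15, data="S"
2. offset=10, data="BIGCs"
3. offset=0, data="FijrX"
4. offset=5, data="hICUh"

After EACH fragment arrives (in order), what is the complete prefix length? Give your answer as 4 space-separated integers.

Fragment 1: offset=15 data="S" -> buffer=???????????????S -> prefix_len=0
Fragment 2: offset=10 data="BIGCs" -> buffer=??????????BIGCsS -> prefix_len=0
Fragment 3: offset=0 data="FijrX" -> buffer=FijrX?????BIGCsS -> prefix_len=5
Fragment 4: offset=5 data="hICUh" -> buffer=FijrXhICUhBIGCsS -> prefix_len=16

Answer: 0 0 5 16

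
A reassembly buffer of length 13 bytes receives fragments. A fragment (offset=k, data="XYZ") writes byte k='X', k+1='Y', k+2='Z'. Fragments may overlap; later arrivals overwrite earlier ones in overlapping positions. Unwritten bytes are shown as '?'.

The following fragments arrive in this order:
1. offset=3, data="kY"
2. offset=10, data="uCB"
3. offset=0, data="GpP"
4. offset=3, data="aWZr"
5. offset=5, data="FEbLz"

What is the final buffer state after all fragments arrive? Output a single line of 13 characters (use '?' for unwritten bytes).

Answer: GpPaWFEbLzuCB

Derivation:
Fragment 1: offset=3 data="kY" -> buffer=???kY????????
Fragment 2: offset=10 data="uCB" -> buffer=???kY?????uCB
Fragment 3: offset=0 data="GpP" -> buffer=GpPkY?????uCB
Fragment 4: offset=3 data="aWZr" -> buffer=GpPaWZr???uCB
Fragment 5: offset=5 data="FEbLz" -> buffer=GpPaWFEbLzuCB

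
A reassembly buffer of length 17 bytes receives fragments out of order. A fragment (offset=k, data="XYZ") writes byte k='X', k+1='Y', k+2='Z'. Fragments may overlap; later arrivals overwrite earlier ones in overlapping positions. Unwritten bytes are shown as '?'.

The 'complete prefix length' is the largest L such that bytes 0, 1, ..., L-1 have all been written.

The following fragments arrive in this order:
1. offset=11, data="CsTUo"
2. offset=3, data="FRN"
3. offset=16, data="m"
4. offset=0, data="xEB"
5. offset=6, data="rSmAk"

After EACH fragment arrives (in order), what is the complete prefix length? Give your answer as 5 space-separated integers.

Fragment 1: offset=11 data="CsTUo" -> buffer=???????????CsTUo? -> prefix_len=0
Fragment 2: offset=3 data="FRN" -> buffer=???FRN?????CsTUo? -> prefix_len=0
Fragment 3: offset=16 data="m" -> buffer=???FRN?????CsTUom -> prefix_len=0
Fragment 4: offset=0 data="xEB" -> buffer=xEBFRN?????CsTUom -> prefix_len=6
Fragment 5: offset=6 data="rSmAk" -> buffer=xEBFRNrSmAkCsTUom -> prefix_len=17

Answer: 0 0 0 6 17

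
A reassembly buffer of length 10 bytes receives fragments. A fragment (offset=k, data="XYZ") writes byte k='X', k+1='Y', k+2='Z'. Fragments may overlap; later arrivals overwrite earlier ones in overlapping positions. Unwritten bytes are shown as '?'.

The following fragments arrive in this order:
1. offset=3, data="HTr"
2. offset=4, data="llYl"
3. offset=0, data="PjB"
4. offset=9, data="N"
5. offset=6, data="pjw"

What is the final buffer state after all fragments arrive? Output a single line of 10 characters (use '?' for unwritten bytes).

Fragment 1: offset=3 data="HTr" -> buffer=???HTr????
Fragment 2: offset=4 data="llYl" -> buffer=???HllYl??
Fragment 3: offset=0 data="PjB" -> buffer=PjBHllYl??
Fragment 4: offset=9 data="N" -> buffer=PjBHllYl?N
Fragment 5: offset=6 data="pjw" -> buffer=PjBHllpjwN

Answer: PjBHllpjwN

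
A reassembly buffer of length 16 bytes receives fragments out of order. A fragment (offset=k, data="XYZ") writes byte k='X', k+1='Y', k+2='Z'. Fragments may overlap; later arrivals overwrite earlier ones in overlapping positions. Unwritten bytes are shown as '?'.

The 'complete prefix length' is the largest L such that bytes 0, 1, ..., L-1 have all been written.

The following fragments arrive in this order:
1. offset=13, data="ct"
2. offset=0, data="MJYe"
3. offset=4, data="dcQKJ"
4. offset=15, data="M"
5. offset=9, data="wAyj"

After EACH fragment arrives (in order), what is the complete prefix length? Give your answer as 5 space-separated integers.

Answer: 0 4 9 9 16

Derivation:
Fragment 1: offset=13 data="ct" -> buffer=?????????????ct? -> prefix_len=0
Fragment 2: offset=0 data="MJYe" -> buffer=MJYe?????????ct? -> prefix_len=4
Fragment 3: offset=4 data="dcQKJ" -> buffer=MJYedcQKJ????ct? -> prefix_len=9
Fragment 4: offset=15 data="M" -> buffer=MJYedcQKJ????ctM -> prefix_len=9
Fragment 5: offset=9 data="wAyj" -> buffer=MJYedcQKJwAyjctM -> prefix_len=16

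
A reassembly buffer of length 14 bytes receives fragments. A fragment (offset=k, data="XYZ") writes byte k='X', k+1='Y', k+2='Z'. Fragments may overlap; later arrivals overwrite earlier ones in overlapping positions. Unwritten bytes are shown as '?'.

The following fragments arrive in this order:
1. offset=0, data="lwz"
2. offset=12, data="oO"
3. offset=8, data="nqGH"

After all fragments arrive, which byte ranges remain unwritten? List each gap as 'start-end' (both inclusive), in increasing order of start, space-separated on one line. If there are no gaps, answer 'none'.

Answer: 3-7

Derivation:
Fragment 1: offset=0 len=3
Fragment 2: offset=12 len=2
Fragment 3: offset=8 len=4
Gaps: 3-7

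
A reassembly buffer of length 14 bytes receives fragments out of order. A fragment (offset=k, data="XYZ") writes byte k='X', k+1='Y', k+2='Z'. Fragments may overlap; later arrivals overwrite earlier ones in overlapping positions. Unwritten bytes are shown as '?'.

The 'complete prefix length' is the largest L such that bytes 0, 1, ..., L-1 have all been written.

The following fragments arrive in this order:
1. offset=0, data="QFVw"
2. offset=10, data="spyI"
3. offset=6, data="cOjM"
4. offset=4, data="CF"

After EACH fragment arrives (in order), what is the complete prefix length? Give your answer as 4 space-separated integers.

Fragment 1: offset=0 data="QFVw" -> buffer=QFVw?????????? -> prefix_len=4
Fragment 2: offset=10 data="spyI" -> buffer=QFVw??????spyI -> prefix_len=4
Fragment 3: offset=6 data="cOjM" -> buffer=QFVw??cOjMspyI -> prefix_len=4
Fragment 4: offset=4 data="CF" -> buffer=QFVwCFcOjMspyI -> prefix_len=14

Answer: 4 4 4 14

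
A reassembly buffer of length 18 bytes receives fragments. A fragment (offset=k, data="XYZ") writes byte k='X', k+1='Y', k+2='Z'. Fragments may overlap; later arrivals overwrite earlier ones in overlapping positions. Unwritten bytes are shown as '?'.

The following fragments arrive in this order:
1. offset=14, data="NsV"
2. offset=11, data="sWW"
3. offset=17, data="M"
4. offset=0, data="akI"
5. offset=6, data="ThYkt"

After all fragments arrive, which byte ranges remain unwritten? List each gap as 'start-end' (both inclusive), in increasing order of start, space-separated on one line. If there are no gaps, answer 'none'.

Answer: 3-5

Derivation:
Fragment 1: offset=14 len=3
Fragment 2: offset=11 len=3
Fragment 3: offset=17 len=1
Fragment 4: offset=0 len=3
Fragment 5: offset=6 len=5
Gaps: 3-5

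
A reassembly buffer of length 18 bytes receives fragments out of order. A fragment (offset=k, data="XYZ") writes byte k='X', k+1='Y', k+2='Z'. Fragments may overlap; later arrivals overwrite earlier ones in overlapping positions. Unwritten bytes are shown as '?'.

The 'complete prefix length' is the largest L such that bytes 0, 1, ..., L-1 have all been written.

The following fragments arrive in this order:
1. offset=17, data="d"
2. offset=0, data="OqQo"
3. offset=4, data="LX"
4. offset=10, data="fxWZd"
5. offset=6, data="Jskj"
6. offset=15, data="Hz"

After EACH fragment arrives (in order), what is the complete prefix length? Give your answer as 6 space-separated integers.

Answer: 0 4 6 6 15 18

Derivation:
Fragment 1: offset=17 data="d" -> buffer=?????????????????d -> prefix_len=0
Fragment 2: offset=0 data="OqQo" -> buffer=OqQo?????????????d -> prefix_len=4
Fragment 3: offset=4 data="LX" -> buffer=OqQoLX???????????d -> prefix_len=6
Fragment 4: offset=10 data="fxWZd" -> buffer=OqQoLX????fxWZd??d -> prefix_len=6
Fragment 5: offset=6 data="Jskj" -> buffer=OqQoLXJskjfxWZd??d -> prefix_len=15
Fragment 6: offset=15 data="Hz" -> buffer=OqQoLXJskjfxWZdHzd -> prefix_len=18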